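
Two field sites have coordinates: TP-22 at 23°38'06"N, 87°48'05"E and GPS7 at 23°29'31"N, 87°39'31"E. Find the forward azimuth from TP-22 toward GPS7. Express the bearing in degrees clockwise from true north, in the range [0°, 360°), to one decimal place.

222.5°

TP-22: φ = +23.63500°, λ = +87.80139°
GPS7: φ = +23.49194°, λ = +87.65861°
Δλ = -0.1428°
y = sin Δλ · cos φ₂ = -0.002285
x = cos φ₁ sin φ₂ − sin φ₁ cos φ₂ cos Δλ = -0.002496
θ = atan2(y, x) = -137.5180° → 222.4820° (mod 360°)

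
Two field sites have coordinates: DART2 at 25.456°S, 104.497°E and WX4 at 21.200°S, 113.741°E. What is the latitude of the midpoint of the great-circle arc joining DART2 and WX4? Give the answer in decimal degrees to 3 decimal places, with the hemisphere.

Bx = cos φ₂ cos Δλ = 0.920216,  By = cos φ₂ sin Δλ = 0.149768
φₘ = atan2(sin φ₁ + sin φ₂, √((cos φ₁ + Bx)² + By²)) = -23.39592°
λₘ = λ₁ + atan2(By, cos φ₁ + Bx) = 109.19322°

23.396°S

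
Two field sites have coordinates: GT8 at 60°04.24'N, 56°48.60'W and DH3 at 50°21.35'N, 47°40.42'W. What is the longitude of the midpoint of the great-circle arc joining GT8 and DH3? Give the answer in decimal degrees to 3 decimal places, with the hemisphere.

51.682°W

GT8: φ = +60.07067°, λ = -56.81000°
DH3: φ = +50.35583°, λ = -47.67367°
Bx = cos φ₂ cos Δλ = 0.629923,  By = cos φ₂ sin Δλ = 0.101307
φₘ = atan2(sin φ₁ + sin φ₂, √((cos φ₁ + Bx)² + By²)) = 55.29734°
λₘ = λ₁ + atan2(By, cos φ₁ + Bx) = -51.68183°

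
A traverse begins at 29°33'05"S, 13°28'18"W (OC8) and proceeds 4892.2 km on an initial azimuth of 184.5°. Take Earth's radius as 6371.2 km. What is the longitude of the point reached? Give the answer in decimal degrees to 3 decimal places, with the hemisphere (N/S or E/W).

24.323°W

OC8: φ = -29.55139°, λ = -13.47167°
δ = d/R = 4892.2/6371.2 = 0.767862 rad
φ₂ = arcsin(sin φ₁ cos δ + cos φ₁ sin δ cos θ)
   = arcsin(-0.49320·0.71940 + 0.86991·0.69460·-0.99692) = -73.17392°
λ₂ = λ₁ + atan2(sin θ sin δ cos φ₁, cos δ − sin φ₁ sin φ₂) = -24.32341°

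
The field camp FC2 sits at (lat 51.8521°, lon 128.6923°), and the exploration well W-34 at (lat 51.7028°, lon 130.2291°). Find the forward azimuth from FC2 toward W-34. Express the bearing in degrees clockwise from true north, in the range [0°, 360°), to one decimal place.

98.3°

Δλ = 1.5368°
y = sin Δλ · cos φ₂ = 0.016621
x = cos φ₁ sin φ₂ − sin φ₁ cos φ₂ cos Δλ = -0.002430
θ = atan2(y, x) = 98.3194° → 98.3194° (mod 360°)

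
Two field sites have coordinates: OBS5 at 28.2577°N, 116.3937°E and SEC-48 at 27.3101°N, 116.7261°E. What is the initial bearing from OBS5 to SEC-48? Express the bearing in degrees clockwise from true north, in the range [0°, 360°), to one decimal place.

162.7°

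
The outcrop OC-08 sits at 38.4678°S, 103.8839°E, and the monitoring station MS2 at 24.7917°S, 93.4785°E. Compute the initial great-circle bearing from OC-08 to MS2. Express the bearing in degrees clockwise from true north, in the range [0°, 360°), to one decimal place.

Δλ = -10.4054°
y = sin Δλ · cos φ₂ = -0.163966
x = cos φ₁ sin φ₂ − sin φ₁ cos φ₂ cos Δλ = 0.227145
θ = atan2(y, x) = -35.8239° → 324.1761° (mod 360°)

324.2°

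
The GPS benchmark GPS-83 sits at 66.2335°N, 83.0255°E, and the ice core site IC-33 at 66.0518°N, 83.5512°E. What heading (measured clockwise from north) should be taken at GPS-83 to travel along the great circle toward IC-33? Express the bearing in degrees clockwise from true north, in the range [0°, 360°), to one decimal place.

130.3°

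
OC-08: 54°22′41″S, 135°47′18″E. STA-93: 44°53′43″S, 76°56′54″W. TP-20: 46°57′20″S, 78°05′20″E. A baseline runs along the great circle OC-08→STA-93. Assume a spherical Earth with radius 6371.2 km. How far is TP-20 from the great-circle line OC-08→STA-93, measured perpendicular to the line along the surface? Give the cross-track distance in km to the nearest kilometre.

OC-08: φ = -54.37806°, λ = +135.78833°
STA-93: φ = -44.89528°, λ = -76.94833°
TP-20: φ = -46.95556°, λ = +78.08889°
δ₁₃ = central angle OC-08→TP-20 = 0.632578 rad  (haversine)
θ₁₃ = bearing OC-08→TP-20 = 257.380°,  θ₁₂ = bearing OC-08→STA-93 = 156.838°
dₓₜ = R·arcsin(sin δ₁₃ · sin(θ₁₃ − θ₁₂)) = 6371.2·arcsin(0.59123·sin(100.542°)) = 3951.806 km
|dₓₜ| = 3951.806 km

3952 km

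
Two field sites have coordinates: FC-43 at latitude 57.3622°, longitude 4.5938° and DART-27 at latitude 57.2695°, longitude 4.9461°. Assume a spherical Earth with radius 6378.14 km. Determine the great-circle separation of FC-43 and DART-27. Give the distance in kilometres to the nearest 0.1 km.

23.6 km

Δφ = -0.0927°,  Δλ = 0.3523°
a = sin²(Δφ/2) + cos φ₁ cos φ₂ sin²(Δλ/2) = 0.000003
c = 2·arcsin(√a) = 0.003694 rad = 0.2116°
d = R·c = 6378.14 × 0.003694 = 23.6 km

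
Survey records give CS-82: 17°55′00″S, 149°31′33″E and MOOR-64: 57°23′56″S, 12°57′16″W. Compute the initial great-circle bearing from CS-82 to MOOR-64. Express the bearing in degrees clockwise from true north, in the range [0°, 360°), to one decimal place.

189.6°

CS-82: φ = -17.91667°, λ = +149.52583°
MOOR-64: φ = -57.39889°, λ = -12.95444°
Δλ = -162.4803°
y = sin Δλ · cos φ₂ = -0.162193
x = cos φ₁ sin φ₂ − sin φ₁ cos φ₂ cos Δλ = -0.959648
θ = atan2(y, x) = -170.4069° → 189.5931° (mod 360°)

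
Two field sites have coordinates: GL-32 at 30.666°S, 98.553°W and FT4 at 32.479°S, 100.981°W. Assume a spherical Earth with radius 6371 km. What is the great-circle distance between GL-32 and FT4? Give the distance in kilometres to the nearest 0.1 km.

305.8 km

Δφ = -1.8130°,  Δλ = -2.4280°
a = sin²(Δφ/2) + cos φ₁ cos φ₂ sin²(Δλ/2) = 0.000576
c = 2·arcsin(√a) = 0.048005 rad = 2.7505°
d = R·c = 6371 × 0.048005 = 305.8 km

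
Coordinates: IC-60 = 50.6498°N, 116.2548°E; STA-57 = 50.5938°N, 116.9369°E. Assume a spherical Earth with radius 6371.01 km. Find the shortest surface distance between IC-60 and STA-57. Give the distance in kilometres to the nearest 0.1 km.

Δφ = -0.0560°,  Δλ = 0.6821°
a = sin²(Δφ/2) + cos φ₁ cos φ₂ sin²(Δλ/2) = 0.000015
c = 2·arcsin(√a) = 0.007616 rad = 0.4364°
d = R·c = 6371.01 × 0.007616 = 48.5 km

48.5 km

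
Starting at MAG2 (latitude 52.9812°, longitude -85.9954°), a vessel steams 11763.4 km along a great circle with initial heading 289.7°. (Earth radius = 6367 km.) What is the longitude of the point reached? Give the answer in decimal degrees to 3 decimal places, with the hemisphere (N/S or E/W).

158.947°E

δ = d/R = 11763.4/6367 = 1.847558 rad
φ₂ = arcsin(sin φ₁ cos δ + cos φ₁ sin δ cos θ)
   = arcsin(0.79844·-0.27324 + 0.60208·0.96195·0.33710) = -1.31406°
λ₂ = λ₁ + atan2(sin θ sin δ cos φ₁, cos δ − sin φ₁ sin φ₂) = 158.94687°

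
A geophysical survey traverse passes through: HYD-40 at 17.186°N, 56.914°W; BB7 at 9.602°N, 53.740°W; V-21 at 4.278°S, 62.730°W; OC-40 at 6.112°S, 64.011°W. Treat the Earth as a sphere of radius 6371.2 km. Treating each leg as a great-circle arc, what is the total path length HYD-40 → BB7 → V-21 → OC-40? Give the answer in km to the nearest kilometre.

2996 km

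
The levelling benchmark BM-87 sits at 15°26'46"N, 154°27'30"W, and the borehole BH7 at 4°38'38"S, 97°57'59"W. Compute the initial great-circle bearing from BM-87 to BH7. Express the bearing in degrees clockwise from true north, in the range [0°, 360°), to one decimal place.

105.1°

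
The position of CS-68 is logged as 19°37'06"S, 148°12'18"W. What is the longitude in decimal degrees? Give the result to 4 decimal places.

148° + 12′/60 + 18″/3600 = 148 + 0.20000 + 0.00500 = 148.2050°

148.2050°W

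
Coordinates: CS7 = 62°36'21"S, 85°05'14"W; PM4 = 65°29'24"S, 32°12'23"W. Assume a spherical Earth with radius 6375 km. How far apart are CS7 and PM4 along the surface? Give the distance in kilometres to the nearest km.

2517 km

CS7: φ = -62.60583°, λ = -85.08722°
PM4: φ = -65.49000°, λ = -32.20639°
Δφ = -2.8842°,  Δλ = 52.8808°
a = sin²(Δφ/2) + cos φ₁ cos φ₂ sin²(Δλ/2) = 0.038477
c = 2·arcsin(√a) = 0.394872 rad = 22.6245°
d = R·c = 6375 × 0.394872 = 2517.3 km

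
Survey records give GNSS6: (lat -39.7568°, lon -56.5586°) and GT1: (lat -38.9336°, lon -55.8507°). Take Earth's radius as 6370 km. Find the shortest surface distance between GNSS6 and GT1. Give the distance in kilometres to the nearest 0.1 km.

109.9 km

Δφ = 0.8232°,  Δλ = 0.7079°
a = sin²(Δφ/2) + cos φ₁ cos φ₂ sin²(Δλ/2) = 0.000074
c = 2·arcsin(√a) = 0.017254 rad = 0.9886°
d = R·c = 6370 × 0.017254 = 109.9 km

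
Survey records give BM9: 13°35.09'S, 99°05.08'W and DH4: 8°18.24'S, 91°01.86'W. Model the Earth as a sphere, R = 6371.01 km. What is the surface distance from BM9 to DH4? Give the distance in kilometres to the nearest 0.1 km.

BM9: φ = -13.58483°, λ = -99.08467°
DH4: φ = -8.30400°, λ = -91.03100°
Δφ = 5.2808°,  Δλ = 8.0537°
a = sin²(Δφ/2) + cos φ₁ cos φ₂ sin²(Δλ/2) = 0.006865
c = 2·arcsin(√a) = 0.165905 rad = 9.5057°
d = R·c = 6371.01 × 0.165905 = 1057.0 km

1057.0 km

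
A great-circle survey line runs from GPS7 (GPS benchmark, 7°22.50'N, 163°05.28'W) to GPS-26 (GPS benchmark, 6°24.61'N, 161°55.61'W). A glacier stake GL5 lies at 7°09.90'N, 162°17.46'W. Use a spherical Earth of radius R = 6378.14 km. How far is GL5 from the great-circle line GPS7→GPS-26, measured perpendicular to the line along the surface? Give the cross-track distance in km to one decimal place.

38.5 km

GPS7: φ = +7.37500°, λ = -163.08800°
GPS-26: φ = +6.41017°, λ = -161.92683°
GL5: φ = +7.16500°, λ = -162.29100°
δ₁₃ = central angle GPS7→GL5 = 0.014277 rad  (haversine)
θ₁₃ = bearing GPS7→GL5 = 104.825°,  θ₁₂ = bearing GPS7→GPS-26 = 129.857°
dₓₜ = R·arcsin(sin δ₁₃ · sin(θ₁₃ − θ₁₂)) = 6378.14·arcsin(0.01428·sin(-25.032°)) = -38.529 km
|dₓₜ| = 38.529 km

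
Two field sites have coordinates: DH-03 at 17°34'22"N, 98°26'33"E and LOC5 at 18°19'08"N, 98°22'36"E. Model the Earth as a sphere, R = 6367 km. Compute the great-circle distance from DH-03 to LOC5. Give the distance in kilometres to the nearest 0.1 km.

DH-03: φ = +17.57278°, λ = +98.44250°
LOC5: φ = +18.31889°, λ = +98.37667°
Δφ = 0.7461°,  Δλ = -0.0658°
a = sin²(Δφ/2) + cos φ₁ cos φ₂ sin²(Δλ/2) = 0.000043
c = 2·arcsin(√a) = 0.013068 rad = 0.7487°
d = R·c = 6367 × 0.013068 = 83.2 km

83.2 km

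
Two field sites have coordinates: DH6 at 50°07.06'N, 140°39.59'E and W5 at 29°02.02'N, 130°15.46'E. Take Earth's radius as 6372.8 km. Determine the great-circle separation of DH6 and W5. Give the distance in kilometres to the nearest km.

DH6: φ = +50.11767°, λ = +140.65983°
W5: φ = +29.03367°, λ = +130.25767°
Δφ = -21.0840°,  Δλ = -10.4022°
a = sin²(Δφ/2) + cos φ₁ cos φ₂ sin²(Δλ/2) = 0.038080
c = 2·arcsin(√a) = 0.392803 rad = 22.5059°
d = R·c = 6372.8 × 0.392803 = 2503.3 km

2503 km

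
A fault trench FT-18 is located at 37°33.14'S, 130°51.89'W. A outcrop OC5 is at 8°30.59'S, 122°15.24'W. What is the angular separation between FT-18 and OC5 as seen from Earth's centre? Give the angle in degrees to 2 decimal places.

30.07°

FT-18: φ = -37.55233°, λ = -130.86483°
OC5: φ = -8.50983°, λ = -122.25400°
Δφ = 29.0425°,  Δλ = 8.6108°
a = sin²(Δφ/2) + cos φ₁ cos φ₂ sin²(Δλ/2) = 0.067289
c = 2·arcsin(√a) = 0.524805 rad = 30.0691°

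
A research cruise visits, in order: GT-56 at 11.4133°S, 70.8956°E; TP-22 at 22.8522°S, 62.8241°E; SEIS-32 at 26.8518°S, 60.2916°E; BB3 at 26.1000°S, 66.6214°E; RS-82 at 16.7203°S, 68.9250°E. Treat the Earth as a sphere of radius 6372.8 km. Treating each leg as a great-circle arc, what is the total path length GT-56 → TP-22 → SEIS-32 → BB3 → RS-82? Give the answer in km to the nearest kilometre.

GT-56→TP-22: c = 0.240628 rad, d = 1533.48 km
TP-22→SEIS-32: c = 0.080501 rad, d = 513.02 km
SEIS-32→BB3: c = 0.099745 rad, d = 635.65 km
BB3→RS-82: c = 0.167918 rad, d = 1070.11 km
Total = 1533.48 + 513.02 + 635.65 + 1070.11 = 3752.25 km

3752 km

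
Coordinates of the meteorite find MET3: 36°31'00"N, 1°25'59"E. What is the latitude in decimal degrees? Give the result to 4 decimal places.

36° + 31′/60 + 0″/3600 = 36 + 0.51667 + 0.00000 = 36.5167°

36.5167°N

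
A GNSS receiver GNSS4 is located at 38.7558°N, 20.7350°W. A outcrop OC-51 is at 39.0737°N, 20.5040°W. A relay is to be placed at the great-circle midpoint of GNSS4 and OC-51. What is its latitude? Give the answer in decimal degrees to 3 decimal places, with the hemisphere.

38.915°N

Bx = cos φ₂ cos Δλ = 0.776330,  By = cos φ₂ sin Δλ = 0.003130
φₘ = atan2(sin φ₁ + sin φ₂, √((cos φ₁ + Bx)² + By²)) = 38.91481°
λₘ = λ₁ + atan2(By, cos φ₁ + Bx) = -20.61976°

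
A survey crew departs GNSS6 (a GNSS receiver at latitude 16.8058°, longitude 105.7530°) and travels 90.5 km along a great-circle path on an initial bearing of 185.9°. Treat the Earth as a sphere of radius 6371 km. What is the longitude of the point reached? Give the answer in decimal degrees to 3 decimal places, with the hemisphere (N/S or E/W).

δ = d/R = 90.5/6371 = 0.014205 rad
φ₂ = arcsin(sin φ₁ cos δ + cos φ₁ sin δ cos θ)
   = arcsin(0.28913·0.99990 + 0.95729·0.01420·-0.99470) = 15.99621°
λ₂ = λ₁ + atan2(sin θ sin δ cos φ₁, cos δ − sin φ₁ sin φ₂) = 105.66597°

105.666°E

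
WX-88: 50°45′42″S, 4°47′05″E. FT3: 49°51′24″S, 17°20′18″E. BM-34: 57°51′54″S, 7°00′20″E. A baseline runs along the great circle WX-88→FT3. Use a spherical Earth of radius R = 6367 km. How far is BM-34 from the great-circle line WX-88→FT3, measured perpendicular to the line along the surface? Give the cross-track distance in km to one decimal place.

WX-88: φ = -50.76167°, λ = +4.78472°
FT3: φ = -49.85667°, λ = +17.33833°
BM-34: φ = -57.86500°, λ = +7.00556°
δ₁₃ = central angle WX-88→BM-34 = 0.126004 rad  (haversine)
θ₁₃ = bearing WX-88→BM-34 = 170.560°,  θ₁₂ = bearing WX-88→FT3 = 88.423°
dₓₜ = R·arcsin(sin δ₁₃ · sin(θ₁₃ − θ₁₂)) = 6367·arcsin(0.12567·sin(82.136°)) = 794.682 km
|dₓₜ| = 794.682 km

794.7 km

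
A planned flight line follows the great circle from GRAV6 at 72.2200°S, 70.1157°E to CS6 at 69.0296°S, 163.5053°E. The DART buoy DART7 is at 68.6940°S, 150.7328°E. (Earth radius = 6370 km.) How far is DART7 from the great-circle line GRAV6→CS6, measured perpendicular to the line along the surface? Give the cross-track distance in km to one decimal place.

379.2 km

δ₁₃ = central angle GRAV6→DART7 = 0.438846 rad  (haversine)
θ₁₃ = bearing GRAV6→DART7 = 122.466°,  θ₁₂ = bearing GRAV6→CS6 = 130.515°
dₓₜ = R·arcsin(sin δ₁₃ · sin(θ₁₃ − θ₁₂)) = 6370·arcsin(0.42490·sin(-8.048°)) = -379.175 km
|dₓₜ| = 379.175 km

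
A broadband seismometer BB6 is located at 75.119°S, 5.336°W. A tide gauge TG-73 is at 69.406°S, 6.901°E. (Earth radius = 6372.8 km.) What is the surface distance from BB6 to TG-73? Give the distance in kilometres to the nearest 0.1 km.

Δφ = 5.7130°,  Δλ = 12.2370°
a = sin²(Δφ/2) + cos φ₁ cos φ₂ sin²(Δλ/2) = 0.003510
c = 2·arcsin(√a) = 0.118555 rad = 6.7927°
d = R·c = 6372.8 × 0.118555 = 755.5 km

755.5 km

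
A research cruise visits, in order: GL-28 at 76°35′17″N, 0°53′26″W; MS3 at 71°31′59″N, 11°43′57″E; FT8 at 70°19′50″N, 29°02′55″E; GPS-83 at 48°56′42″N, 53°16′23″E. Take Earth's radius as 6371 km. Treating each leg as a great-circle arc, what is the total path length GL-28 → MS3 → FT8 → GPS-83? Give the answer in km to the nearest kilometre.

GL-28: φ = +76.58806°, λ = -0.89056°
MS3: φ = +71.53306°, λ = +11.73250°
FT8: φ = +70.33056°, λ = +29.04861°
GPS-83: φ = +48.94500°, λ = +53.27306°
GL-28→MS3: c = 0.106496 rad, d = 678.49 km
MS3→FT8: c = 0.100566 rad, d = 640.70 km
FT8→GPS-83: c = 0.423438 rad, d = 2697.72 km
Total = 678.49 + 640.70 + 2697.72 = 4016.91 km

4017 km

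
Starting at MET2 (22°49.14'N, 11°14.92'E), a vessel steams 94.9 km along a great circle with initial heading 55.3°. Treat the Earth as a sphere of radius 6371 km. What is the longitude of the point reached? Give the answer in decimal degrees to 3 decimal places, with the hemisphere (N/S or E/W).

MET2: φ = +22.81900°, λ = +11.24867°
δ = d/R = 94.9/6371 = 0.014896 rad
φ₂ = arcsin(sin φ₁ cos δ + cos φ₁ sin δ cos θ)
   = arcsin(0.38782·0.99989 + 0.92173·0.01490·0.56928) = 23.30303°
λ₂ = λ₁ + atan2(sin θ sin δ cos φ₁, cos δ − sin φ₁ sin φ₂) = 12.01265°

12.013°E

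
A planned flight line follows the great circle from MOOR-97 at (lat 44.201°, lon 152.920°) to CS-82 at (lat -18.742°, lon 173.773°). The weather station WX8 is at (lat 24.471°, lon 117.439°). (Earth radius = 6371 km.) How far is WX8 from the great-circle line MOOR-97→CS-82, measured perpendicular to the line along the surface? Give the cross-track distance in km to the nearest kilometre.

3880 km

δ₁₃ = central angle MOOR-97→WX8 = 0.609158 rad  (haversine)
θ₁₃ = bearing MOOR-97→WX8 = 247.414°,  θ₁₂ = bearing MOOR-97→CS-82 = 158.305°
dₓₜ = R·arcsin(sin δ₁₃ · sin(θ₁₃ − θ₁₂)) = 6371·arcsin(0.57218·sin(89.109°)) = 3880.410 km
|dₓₜ| = 3880.410 km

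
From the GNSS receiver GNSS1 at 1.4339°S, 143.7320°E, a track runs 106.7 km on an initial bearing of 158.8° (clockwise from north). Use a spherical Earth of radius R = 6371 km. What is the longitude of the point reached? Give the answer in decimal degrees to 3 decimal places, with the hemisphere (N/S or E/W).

δ = d/R = 106.7/6371 = 0.016748 rad
φ₂ = arcsin(sin φ₁ cos δ + cos φ₁ sin δ cos θ)
   = arcsin(-0.02502·0.99986 + 0.99969·0.01675·-0.93232) = -2.32850°
λ₂ = λ₁ + atan2(sin θ sin δ cos φ₁, cos δ − sin φ₁ sin φ₂) = 144.07928°

144.079°E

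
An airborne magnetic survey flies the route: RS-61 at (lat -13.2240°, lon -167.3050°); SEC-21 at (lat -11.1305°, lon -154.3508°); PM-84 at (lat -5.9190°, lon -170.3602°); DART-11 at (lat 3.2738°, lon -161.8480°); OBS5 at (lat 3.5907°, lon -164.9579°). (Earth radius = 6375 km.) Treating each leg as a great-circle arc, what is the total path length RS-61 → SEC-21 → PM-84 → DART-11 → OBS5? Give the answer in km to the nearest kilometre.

RS-61→SEC-21: c = 0.223972 rad, d = 1427.82 km
SEC-21→PM-84: c = 0.290799 rad, d = 1853.84 km
PM-84→DART-11: c = 0.218529 rad, d = 1393.12 km
DART-11→OBS5: c = 0.054462 rad, d = 347.20 km
Total = 1427.82 + 1853.84 + 1393.12 + 347.20 = 5021.99 km

5022 km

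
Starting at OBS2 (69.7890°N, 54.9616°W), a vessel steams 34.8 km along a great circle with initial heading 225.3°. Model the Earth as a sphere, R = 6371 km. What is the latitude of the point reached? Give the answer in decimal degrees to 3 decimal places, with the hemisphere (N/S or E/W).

69.568°N

δ = d/R = 34.8/6371 = 0.005462 rad
φ₂ = arcsin(sin φ₁ cos δ + cos φ₁ sin δ cos θ)
   = arcsin(0.93843·0.99999 + 0.34548·0.00546·-0.70339) = 69.56770°
λ₂ = λ₁ + atan2(sin θ sin δ cos φ₁, cos δ − sin φ₁ sin φ₂) = -55.59883°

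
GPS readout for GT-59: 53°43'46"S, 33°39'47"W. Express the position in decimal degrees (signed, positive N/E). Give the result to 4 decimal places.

lat: 53.7294° S → -53.7294°
lon: 33.6631° W → -33.6631°

-53.7294°, -33.6631°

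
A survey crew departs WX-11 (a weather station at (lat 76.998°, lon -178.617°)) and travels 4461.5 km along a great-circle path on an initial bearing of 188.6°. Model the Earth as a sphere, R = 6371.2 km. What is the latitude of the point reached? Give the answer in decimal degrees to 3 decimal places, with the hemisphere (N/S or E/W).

δ = d/R = 4461.5/6371.2 = 0.700261 rad
φ₂ = arcsin(sin φ₁ cos δ + cos φ₁ sin δ cos θ)
   = arcsin(0.97436·0.76467 + 0.22499·0.64442·-0.98876) = 36.99288°
λ₂ = λ₁ + atan2(sin θ sin δ cos φ₁, cos δ − sin φ₁ sin φ₂) = 174.45348°

36.993°N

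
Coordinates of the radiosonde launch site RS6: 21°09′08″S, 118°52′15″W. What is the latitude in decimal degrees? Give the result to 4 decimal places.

21.1522°S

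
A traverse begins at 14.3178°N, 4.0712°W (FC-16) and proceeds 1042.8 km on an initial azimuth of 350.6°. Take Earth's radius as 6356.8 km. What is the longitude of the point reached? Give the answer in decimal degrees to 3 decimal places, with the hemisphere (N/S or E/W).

δ = d/R = 1042.8/6356.8 = 0.164045 rad
φ₂ = arcsin(sin φ₁ cos δ + cos φ₁ sin δ cos θ)
   = arcsin(0.24730·0.98657 + 0.96894·0.16331·0.98657) = 23.58397°
λ₂ = λ₁ + atan2(sin θ sin δ cos φ₁, cos δ − sin φ₁ sin φ₂) = -5.73895°

5.739°W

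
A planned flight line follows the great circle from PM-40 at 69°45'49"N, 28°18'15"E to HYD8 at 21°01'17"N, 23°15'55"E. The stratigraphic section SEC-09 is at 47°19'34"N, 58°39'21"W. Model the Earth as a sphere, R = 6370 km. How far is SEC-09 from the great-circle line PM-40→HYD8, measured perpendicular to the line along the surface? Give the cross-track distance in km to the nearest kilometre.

4911 km

PM-40: φ = +69.76361°, λ = +28.30417°
HYD8: φ = +21.02139°, λ = +23.26528°
SEC-09: φ = +47.32611°, λ = -58.65583°
δ₁₃ = central angle PM-40→SEC-09 = 0.792209 rad  (haversine)
θ₁₃ = bearing PM-40→SEC-09 = 288.050°,  θ₁₂ = bearing PM-40→HYD8 = 186.252°
dₓₜ = R·arcsin(sin δ₁₃ · sin(θ₁₃ − θ₁₂)) = 6370·arcsin(0.71191·sin(101.798°)) = 4911.395 km
|dₓₜ| = 4911.395 km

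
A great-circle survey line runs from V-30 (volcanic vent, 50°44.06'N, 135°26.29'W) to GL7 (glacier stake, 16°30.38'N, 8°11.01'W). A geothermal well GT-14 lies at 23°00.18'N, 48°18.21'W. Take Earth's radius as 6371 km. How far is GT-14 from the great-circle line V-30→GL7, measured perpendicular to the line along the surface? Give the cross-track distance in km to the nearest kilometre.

2772 km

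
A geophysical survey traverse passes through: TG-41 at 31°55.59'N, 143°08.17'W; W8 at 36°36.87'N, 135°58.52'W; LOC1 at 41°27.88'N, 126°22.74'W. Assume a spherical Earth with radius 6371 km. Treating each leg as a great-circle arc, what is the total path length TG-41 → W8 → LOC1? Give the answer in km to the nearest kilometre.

1827 km

TG-41: φ = +31.92650°, λ = -143.13617°
W8: φ = +36.61450°, λ = -135.97533°
LOC1: φ = +41.46467°, λ = -126.37900°
TG-41→W8: c = 0.131694 rad, d = 839.02 km
W8→LOC1: c = 0.155059 rad, d = 987.88 km
Total = 839.02 + 987.88 = 1826.90 km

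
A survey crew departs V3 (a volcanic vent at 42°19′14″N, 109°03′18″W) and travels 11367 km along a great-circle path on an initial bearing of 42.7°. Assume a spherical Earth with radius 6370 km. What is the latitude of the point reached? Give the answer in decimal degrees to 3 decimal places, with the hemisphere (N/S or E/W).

22.847°N

V3: φ = +42.32056°, λ = -109.05500°
δ = d/R = 11367/6370 = 1.784458 rad
φ₂ = arcsin(sin φ₁ cos δ + cos φ₁ sin δ cos θ)
   = arcsin(0.67328·-0.21204 + 0.73939·0.97726·0.73491) = 22.84691°
λ₂ = λ₁ + atan2(sin θ sin δ cos φ₁, cos δ − sin φ₁ sin φ₂) = 24.95981°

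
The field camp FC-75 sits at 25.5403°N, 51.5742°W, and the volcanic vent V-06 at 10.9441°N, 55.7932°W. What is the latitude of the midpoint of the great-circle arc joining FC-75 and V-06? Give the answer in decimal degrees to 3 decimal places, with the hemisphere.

18.254°N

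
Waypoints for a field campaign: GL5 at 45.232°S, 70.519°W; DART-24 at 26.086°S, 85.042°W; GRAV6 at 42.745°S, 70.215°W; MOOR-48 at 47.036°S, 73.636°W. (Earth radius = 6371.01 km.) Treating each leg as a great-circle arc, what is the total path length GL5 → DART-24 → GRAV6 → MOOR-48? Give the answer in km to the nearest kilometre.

5330 km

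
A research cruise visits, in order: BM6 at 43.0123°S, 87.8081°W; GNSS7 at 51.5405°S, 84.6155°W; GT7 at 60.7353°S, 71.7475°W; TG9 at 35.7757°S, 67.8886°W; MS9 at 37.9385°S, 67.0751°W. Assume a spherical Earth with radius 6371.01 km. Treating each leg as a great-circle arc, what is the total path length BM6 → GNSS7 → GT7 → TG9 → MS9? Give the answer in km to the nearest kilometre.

BM6→GNSS7: c = 0.153532 rad, d = 978.15 km
GNSS7→GT7: c = 0.202758 rad, d = 1291.77 km
GT7→TG9: c = 0.437753 rad, d = 2788.93 km
TG9→MS9: c = 0.039420 rad, d = 251.14 km
Total = 978.15 + 1291.77 + 2788.93 + 251.14 = 5310.00 km

5310 km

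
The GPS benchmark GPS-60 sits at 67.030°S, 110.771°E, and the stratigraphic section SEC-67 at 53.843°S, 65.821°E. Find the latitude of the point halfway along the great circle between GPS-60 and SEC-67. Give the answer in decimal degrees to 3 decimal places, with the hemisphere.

62.255°S

Bx = cos φ₂ cos Δλ = 0.417557,  By = cos φ₂ sin Δλ = -0.416829
φₘ = atan2(sin φ₁ + sin φ₂, √((cos φ₁ + Bx)² + By²)) = -62.25508°
λₘ = λ₁ + atan2(By, cos φ₁ + Bx) = 83.47722°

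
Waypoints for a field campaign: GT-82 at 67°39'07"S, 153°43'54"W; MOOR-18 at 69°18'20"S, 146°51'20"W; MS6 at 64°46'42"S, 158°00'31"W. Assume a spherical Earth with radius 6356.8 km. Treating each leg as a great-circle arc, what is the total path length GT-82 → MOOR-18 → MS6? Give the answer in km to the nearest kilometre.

1029 km

GT-82: φ = -67.65194°, λ = -153.73167°
MOOR-18: φ = -69.30556°, λ = -146.85556°
MS6: φ = -64.77833°, λ = -158.00861°
GT-82→MOOR-18: c = 0.052597 rad, d = 334.35 km
MOOR-18→MS6: c = 0.109270 rad, d = 694.61 km
Total = 334.35 + 694.61 = 1028.96 km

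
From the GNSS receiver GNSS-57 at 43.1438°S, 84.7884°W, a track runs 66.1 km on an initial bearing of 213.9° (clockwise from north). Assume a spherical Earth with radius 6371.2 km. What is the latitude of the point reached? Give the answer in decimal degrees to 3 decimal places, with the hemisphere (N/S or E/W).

δ = d/R = 66.1/6371.2 = 0.010375 rad
φ₂ = arcsin(sin φ₁ cos δ + cos φ₁ sin δ cos θ)
   = arcsin(-0.68383·0.99995 + 0.72964·0.01037·-0.83001) = -43.63628°
λ₂ = λ₁ + atan2(sin θ sin δ cos φ₁, cos δ − sin φ₁ sin φ₂) = -85.24650°

43.636°S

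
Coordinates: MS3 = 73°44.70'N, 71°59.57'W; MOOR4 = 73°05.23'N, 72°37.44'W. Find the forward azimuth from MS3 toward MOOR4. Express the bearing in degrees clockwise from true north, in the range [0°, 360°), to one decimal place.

195.6°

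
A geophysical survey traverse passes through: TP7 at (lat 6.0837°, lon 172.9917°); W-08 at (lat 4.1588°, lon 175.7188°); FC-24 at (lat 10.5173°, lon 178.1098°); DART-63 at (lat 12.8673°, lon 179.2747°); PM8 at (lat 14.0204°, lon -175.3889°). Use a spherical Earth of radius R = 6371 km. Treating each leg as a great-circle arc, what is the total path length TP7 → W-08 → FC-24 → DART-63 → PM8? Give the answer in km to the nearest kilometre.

2006 km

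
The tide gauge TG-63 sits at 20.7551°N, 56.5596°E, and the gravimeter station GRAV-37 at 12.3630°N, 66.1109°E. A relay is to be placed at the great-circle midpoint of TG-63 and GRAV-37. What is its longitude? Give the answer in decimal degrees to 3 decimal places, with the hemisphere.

61.440°E

Bx = cos φ₂ cos Δλ = 0.963270,  By = cos φ₂ sin Δλ = 0.162083
φₘ = atan2(sin φ₁ + sin φ₂, √((cos φ₁ + Bx)² + By²)) = 16.61354°
λₘ = λ₁ + atan2(By, cos φ₁ + Bx) = 61.43967°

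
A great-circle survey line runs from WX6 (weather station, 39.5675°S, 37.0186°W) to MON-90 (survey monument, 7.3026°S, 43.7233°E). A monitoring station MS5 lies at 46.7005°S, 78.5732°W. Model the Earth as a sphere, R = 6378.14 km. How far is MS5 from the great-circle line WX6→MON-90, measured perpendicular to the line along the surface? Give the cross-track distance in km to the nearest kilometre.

1496 km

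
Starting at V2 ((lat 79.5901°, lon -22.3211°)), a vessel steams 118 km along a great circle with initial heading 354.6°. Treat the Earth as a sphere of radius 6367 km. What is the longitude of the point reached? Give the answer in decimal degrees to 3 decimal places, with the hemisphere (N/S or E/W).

δ = d/R = 118/6367 = 0.018533 rad
φ₂ = arcsin(sin φ₁ cos δ + cos φ₁ sin δ cos θ)
   = arcsin(0.98354·0.99983 + 0.18069·0.01853·0.99556) = 80.64673°
λ₂ = λ₁ + atan2(sin θ sin δ cos φ₁, cos δ − sin φ₁ sin φ₂) = -22.93595°

22.936°W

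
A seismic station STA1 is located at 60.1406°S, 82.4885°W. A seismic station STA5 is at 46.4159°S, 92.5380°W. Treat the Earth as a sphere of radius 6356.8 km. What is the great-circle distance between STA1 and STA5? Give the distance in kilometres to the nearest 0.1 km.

1657.9 km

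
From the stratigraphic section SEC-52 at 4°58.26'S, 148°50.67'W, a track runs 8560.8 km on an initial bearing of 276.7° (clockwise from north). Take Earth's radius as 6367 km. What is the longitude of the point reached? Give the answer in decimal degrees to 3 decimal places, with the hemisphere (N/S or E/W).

SEC-52: φ = -4.97100°, λ = -148.84450°
δ = d/R = 8560.8/6367 = 1.344558 rad
φ₂ = arcsin(sin φ₁ cos δ + cos φ₁ sin δ cos θ)
   = arcsin(-0.08665·0.22431 + 0.99624·0.97452·0.11667) = 5.38415°
λ₂ = λ₁ + atan2(sin θ sin δ cos φ₁, cos δ − sin φ₁ sin φ₂) = 134.70915°

134.709°E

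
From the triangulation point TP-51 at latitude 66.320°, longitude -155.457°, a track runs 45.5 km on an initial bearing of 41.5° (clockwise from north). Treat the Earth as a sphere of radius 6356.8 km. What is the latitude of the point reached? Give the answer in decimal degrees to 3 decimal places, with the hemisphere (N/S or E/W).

δ = d/R = 45.5/6356.8 = 0.007158 rad
φ₂ = arcsin(sin φ₁ cos δ + cos φ₁ sin δ cos θ)
   = arcsin(0.91580·0.99997 + 0.40163·0.00716·0.74896) = 66.62566°
λ₂ = λ₁ + atan2(sin θ sin δ cos φ₁, cos δ − sin φ₁ sin φ₂) = -154.77204°

66.626°N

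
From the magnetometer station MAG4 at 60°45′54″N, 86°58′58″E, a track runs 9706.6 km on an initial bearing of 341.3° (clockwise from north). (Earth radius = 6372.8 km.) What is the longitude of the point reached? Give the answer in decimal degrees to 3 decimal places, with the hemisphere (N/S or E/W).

MAG4: φ = +60.76500°, λ = +86.98278°
δ = d/R = 9706.6/6372.8 = 1.523130 rad
φ₂ = arcsin(sin φ₁ cos δ + cos φ₁ sin δ cos θ)
   = arcsin(0.87262·0.04765 + 0.48839·0.99886·0.94721) = 30.24275°
λ₂ = λ₁ + atan2(sin θ sin δ cos φ₁, cos δ − sin φ₁ sin φ₂) = -71.25833°

71.258°W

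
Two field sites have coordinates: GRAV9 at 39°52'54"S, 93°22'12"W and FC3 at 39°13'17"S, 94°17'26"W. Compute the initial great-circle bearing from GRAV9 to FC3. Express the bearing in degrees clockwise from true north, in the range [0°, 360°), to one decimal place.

GRAV9: φ = -39.88167°, λ = -93.37000°
FC3: φ = -39.22139°, λ = -94.29056°
Δλ = -0.9206°
y = sin Δλ · cos φ₂ = -0.012446
x = cos φ₁ sin φ₂ − sin φ₁ cos φ₂ cos Δλ = 0.011460
θ = atan2(y, x) = -47.3638° → 312.6362° (mod 360°)

312.6°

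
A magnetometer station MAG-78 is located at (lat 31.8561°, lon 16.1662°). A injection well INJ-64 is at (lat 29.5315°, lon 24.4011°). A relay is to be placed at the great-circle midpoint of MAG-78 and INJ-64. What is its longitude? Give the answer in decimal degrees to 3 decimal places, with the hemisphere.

20.333°E

Bx = cos φ₂ cos Δλ = 0.861114,  By = cos φ₂ sin Δλ = 0.124624
φₘ = atan2(sin φ₁ + sin φ₂, √((cos φ₁ + Bx)² + By²)) = 30.75883°
λₘ = λ₁ + atan2(By, cos φ₁ + Bx) = 20.33332°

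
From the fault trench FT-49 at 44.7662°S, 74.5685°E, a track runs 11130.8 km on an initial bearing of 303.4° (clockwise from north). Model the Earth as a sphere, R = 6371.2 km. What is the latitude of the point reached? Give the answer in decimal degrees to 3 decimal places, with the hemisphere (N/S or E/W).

30.548°N

δ = d/R = 11130.8/6371.2 = 1.747049 rad
φ₂ = arcsin(sin φ₁ cos δ + cos φ₁ sin δ cos θ)
   = arcsin(-0.70422·-0.17534 + 0.70999·0.98451·0.55048) = 30.54781°
λ₂ = λ₁ + atan2(sin θ sin δ cos φ₁, cos δ − sin φ₁ sin φ₂) = 1.94240°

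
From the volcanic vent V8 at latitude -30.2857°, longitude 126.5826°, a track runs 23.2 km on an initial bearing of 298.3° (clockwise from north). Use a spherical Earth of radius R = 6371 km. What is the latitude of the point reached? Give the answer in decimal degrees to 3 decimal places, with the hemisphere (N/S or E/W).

30.187°S

δ = d/R = 23.2/6371 = 0.003642 rad
φ₂ = arcsin(sin φ₁ cos δ + cos φ₁ sin δ cos θ)
   = arcsin(-0.50431·0.99999 + 0.86352·0.00364·0.47409) = -30.18661°
λ₂ = λ₁ + atan2(sin θ sin δ cos φ₁, cos δ − sin φ₁ sin φ₂) = 126.37007°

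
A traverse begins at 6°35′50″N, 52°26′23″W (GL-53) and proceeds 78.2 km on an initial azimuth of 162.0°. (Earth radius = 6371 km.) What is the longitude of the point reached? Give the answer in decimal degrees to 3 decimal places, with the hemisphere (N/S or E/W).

GL-53: φ = +6.59722°, λ = -52.43972°
δ = d/R = 78.2/6371 = 0.012274 rad
φ₂ = arcsin(sin φ₁ cos δ + cos φ₁ sin δ cos θ)
   = arcsin(0.11489·0.99992 + 0.99338·0.01227·-0.95106) = 5.92833°
λ₂ = λ₁ + atan2(sin θ sin δ cos φ₁, cos δ − sin φ₁ sin φ₂) = -52.22124°

52.221°W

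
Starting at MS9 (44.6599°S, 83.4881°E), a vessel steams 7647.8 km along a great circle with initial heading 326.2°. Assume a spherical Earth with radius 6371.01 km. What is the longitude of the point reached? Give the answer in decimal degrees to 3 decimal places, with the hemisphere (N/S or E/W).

50.600°E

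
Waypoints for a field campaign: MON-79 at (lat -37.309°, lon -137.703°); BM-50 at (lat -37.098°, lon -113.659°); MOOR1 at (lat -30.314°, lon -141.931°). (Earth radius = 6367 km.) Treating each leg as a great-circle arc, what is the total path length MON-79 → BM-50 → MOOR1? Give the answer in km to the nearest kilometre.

4831 km

MON-79→BM-50: c = 0.333360 rad, d = 2122.50 km
BM-50→MOOR1: c = 0.425432 rad, d = 2708.72 km
Total = 2122.50 + 2708.72 = 4831.22 km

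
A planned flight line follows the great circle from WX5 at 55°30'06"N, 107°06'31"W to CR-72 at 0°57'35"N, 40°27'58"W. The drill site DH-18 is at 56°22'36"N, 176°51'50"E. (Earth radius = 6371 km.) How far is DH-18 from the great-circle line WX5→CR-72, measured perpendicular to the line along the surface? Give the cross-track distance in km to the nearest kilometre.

WX5: φ = +55.50167°, λ = -107.10861°
CR-72: φ = +0.95972°, λ = -40.46611°
DH-18: φ = +56.37667°, λ = +176.86389°
δ₁₃ = central angle WX5→DH-18 = 0.704421 rad  (haversine)
θ₁₃ = bearing WX5→DH-18 = 303.926°,  θ₁₂ = bearing WX5→CR-72 = 109.064°
dₓₜ = R·arcsin(sin δ₁₃ · sin(θ₁₃ − θ₁₂)) = 6371·arcsin(0.64759·sin(194.862°)) = -1063.158 km
|dₓₜ| = 1063.158 km

1063 km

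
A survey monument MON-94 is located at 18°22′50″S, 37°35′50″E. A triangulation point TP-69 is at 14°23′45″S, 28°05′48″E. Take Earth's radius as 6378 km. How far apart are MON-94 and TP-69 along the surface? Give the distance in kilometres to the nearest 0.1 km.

1107.0 km

MON-94: φ = -18.38056°, λ = +37.59722°
TP-69: φ = -14.39583°, λ = +28.09667°
Δφ = 3.9847°,  Δλ = -9.5006°
a = sin²(Δφ/2) + cos φ₁ cos φ₂ sin²(Δλ/2) = 0.007512
c = 2·arcsin(√a) = 0.173567 rad = 9.9446°
d = R·c = 6378 × 0.173567 = 1107.0 km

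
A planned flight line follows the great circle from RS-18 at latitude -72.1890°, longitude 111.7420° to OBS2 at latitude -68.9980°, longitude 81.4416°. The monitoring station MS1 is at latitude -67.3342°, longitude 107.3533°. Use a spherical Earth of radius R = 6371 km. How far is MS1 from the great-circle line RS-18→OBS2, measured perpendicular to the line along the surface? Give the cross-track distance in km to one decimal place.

522.9 km

δ₁₃ = central angle RS-18→MS1 = 0.088722 rad  (haversine)
θ₁₃ = bearing RS-18→MS1 = 340.561°,  θ₁₂ = bearing RS-18→OBS2 = 272.865°
dₓₜ = R·arcsin(sin δ₁₃ · sin(θ₁₃ − θ₁₂)) = 6371·arcsin(0.08861·sin(67.696°)) = 522.859 km
|dₓₜ| = 522.859 km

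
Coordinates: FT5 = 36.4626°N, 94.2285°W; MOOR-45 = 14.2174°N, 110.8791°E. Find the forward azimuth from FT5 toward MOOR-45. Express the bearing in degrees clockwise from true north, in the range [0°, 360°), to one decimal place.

Δλ = -154.8924°
y = sin Δλ · cos φ₂ = -0.411323
x = cos φ₁ sin φ₂ − sin φ₁ cos φ₂ cos Δλ = 0.719185
θ = atan2(y, x) = -29.7665° → 330.2335° (mod 360°)

330.2°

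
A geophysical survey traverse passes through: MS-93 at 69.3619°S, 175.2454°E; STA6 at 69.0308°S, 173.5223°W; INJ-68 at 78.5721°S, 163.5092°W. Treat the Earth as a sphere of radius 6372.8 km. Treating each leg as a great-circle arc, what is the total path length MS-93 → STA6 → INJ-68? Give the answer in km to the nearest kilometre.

MS-93→STA6: c = 0.069767 rad, d = 444.61 km
STA6→INJ-68: c = 0.172921 rad, d = 1101.99 km
Total = 444.61 + 1101.99 = 1546.61 km

1547 km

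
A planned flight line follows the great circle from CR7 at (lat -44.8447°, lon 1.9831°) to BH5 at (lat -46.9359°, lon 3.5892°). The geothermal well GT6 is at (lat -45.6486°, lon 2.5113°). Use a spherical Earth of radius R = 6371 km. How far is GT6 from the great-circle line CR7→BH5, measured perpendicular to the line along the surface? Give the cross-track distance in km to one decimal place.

5.0 km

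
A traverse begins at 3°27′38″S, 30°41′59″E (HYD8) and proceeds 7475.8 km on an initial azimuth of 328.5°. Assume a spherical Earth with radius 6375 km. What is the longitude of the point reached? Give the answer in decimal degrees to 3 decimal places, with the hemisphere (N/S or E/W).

17.251°W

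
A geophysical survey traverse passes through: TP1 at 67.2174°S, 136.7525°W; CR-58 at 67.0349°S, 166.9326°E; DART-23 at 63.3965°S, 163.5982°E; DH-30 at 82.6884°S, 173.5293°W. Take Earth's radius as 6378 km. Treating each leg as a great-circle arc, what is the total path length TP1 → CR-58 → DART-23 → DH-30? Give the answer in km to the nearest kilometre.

5019 km

TP1→CR-58: c = 0.368955 rad, d = 2353.20 km
CR-58→DART-23: c = 0.068004 rad, d = 433.73 km
DART-23→DH-30: c = 0.350018 rad, d = 2232.41 km
Total = 2353.20 + 433.73 + 2232.41 = 5019.34 km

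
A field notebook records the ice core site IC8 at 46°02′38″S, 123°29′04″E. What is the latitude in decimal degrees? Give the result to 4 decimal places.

46.0439°S

46° + 2′/60 + 38″/3600 = 46 + 0.03333 + 0.01056 = 46.0439°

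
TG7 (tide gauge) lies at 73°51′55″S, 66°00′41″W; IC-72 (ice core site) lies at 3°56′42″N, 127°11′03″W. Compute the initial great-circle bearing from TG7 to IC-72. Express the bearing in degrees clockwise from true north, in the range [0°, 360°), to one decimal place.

TG7: φ = -73.86528°, λ = -66.01139°
IC-72: φ = +3.94500°, λ = -127.18417°
Δλ = -61.1728°
y = sin Δλ · cos φ₂ = -0.874002
x = cos φ₁ sin φ₂ − sin φ₁ cos φ₂ cos Δλ = 0.481199
θ = atan2(y, x) = -61.1641° → 298.8359° (mod 360°)

298.8°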